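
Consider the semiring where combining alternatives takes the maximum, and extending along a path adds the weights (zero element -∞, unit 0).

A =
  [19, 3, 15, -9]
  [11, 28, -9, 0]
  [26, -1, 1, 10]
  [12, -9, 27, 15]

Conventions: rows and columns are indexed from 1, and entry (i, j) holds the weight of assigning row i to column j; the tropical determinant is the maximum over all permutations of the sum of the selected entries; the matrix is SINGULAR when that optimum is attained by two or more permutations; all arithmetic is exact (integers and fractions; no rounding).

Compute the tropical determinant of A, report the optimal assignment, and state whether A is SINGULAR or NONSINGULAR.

σ = (1, 2, 3, 4): 19 + 28 + 1 + 15 = 63
σ = (1, 2, 4, 3): 19 + 28 + 10 + 27 = 84
σ = (1, 3, 2, 4): 19 + (-9) + (-1) + 15 = 24
σ = (1, 3, 4, 2): 19 + (-9) + 10 + (-9) = 11
σ = (1, 4, 2, 3): 19 + 0 + (-1) + 27 = 45
σ = (1, 4, 3, 2): 19 + 0 + 1 + (-9) = 11
σ = (2, 1, 3, 4): 3 + 11 + 1 + 15 = 30
σ = (2, 1, 4, 3): 3 + 11 + 10 + 27 = 51
σ = (2, 3, 1, 4): 3 + (-9) + 26 + 15 = 35
σ = (2, 3, 4, 1): 3 + (-9) + 10 + 12 = 16
σ = (2, 4, 1, 3): 3 + 0 + 26 + 27 = 56
σ = (2, 4, 3, 1): 3 + 0 + 1 + 12 = 16
σ = (3, 1, 2, 4): 15 + 11 + (-1) + 15 = 40
σ = (3, 1, 4, 2): 15 + 11 + 10 + (-9) = 27
σ = (3, 2, 1, 4): 15 + 28 + 26 + 15 = 84
σ = (3, 2, 4, 1): 15 + 28 + 10 + 12 = 65
σ = (3, 4, 1, 2): 15 + 0 + 26 + (-9) = 32
σ = (3, 4, 2, 1): 15 + 0 + (-1) + 12 = 26
σ = (4, 1, 2, 3): (-9) + 11 + (-1) + 27 = 28
σ = (4, 1, 3, 2): (-9) + 11 + 1 + (-9) = -6
σ = (4, 2, 1, 3): (-9) + 28 + 26 + 27 = 72
σ = (4, 2, 3, 1): (-9) + 28 + 1 + 12 = 32
σ = (4, 3, 1, 2): (-9) + (-9) + 26 + (-9) = -1
σ = (4, 3, 2, 1): (-9) + (-9) + (-1) + 12 = -7
Optimal value attained by: σ = (1, 2, 4, 3).
Answer: det⊕(A) = 84; verdict: SINGULAR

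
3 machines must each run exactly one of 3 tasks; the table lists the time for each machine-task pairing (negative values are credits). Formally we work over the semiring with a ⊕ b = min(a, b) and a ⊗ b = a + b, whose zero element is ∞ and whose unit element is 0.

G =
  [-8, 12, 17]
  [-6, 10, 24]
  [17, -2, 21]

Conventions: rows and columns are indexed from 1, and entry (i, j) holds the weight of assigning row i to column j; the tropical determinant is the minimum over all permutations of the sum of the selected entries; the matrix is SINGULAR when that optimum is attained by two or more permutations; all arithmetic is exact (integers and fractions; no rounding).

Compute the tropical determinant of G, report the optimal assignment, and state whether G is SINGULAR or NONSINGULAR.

σ = (1, 2, 3): (-8) + 10 + 21 = 23
σ = (1, 3, 2): (-8) + 24 + (-2) = 14
σ = (2, 1, 3): 12 + (-6) + 21 = 27
σ = (2, 3, 1): 12 + 24 + 17 = 53
σ = (3, 1, 2): 17 + (-6) + (-2) = 9
σ = (3, 2, 1): 17 + 10 + 17 = 44
Optimal value attained by: σ = (3, 1, 2).
Answer: det⊕(G) = 9; verdict: NONSINGULAR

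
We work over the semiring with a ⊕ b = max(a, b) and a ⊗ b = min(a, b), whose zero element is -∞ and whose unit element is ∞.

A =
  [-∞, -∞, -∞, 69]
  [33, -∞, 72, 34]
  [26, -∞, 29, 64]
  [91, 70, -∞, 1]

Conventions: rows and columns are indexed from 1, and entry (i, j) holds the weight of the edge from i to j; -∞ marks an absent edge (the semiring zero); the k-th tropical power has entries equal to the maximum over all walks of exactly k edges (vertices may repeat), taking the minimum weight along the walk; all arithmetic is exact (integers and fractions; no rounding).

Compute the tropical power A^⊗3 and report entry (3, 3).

A^⊗2:
  [69, 69, -∞, 1]
  [34, 34, 29, 64]
  [64, 64, 29, 29]
  [33, 1, 70, 69]
A^⊗3:
  [33, 1, 69, 69]
  [64, 64, 34, 34]
  [33, 29, 64, 64]
  [69, 69, 29, 64]
Key observation: the optimum is the walk 3->4->2->3, with weight 64 min 70 min 72 = 64.
Optimal value attained by: walk 3->4->2->3.
Answer: (A^⊗3)[3][3] = 64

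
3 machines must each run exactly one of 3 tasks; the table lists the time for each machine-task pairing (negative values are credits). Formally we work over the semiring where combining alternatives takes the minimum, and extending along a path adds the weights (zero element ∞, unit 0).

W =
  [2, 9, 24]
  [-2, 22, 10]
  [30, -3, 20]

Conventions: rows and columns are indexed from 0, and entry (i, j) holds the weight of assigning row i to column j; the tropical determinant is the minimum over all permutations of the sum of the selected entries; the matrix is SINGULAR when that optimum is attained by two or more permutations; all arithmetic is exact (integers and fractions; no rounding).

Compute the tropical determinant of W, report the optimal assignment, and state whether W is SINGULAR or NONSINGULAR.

σ = (0, 1, 2): 2 + 22 + 20 = 44
σ = (0, 2, 1): 2 + 10 + (-3) = 9
σ = (1, 0, 2): 9 + (-2) + 20 = 27
σ = (1, 2, 0): 9 + 10 + 30 = 49
σ = (2, 0, 1): 24 + (-2) + (-3) = 19
σ = (2, 1, 0): 24 + 22 + 30 = 76
Optimal value attained by: σ = (0, 2, 1).
Answer: det⊕(W) = 9; verdict: NONSINGULAR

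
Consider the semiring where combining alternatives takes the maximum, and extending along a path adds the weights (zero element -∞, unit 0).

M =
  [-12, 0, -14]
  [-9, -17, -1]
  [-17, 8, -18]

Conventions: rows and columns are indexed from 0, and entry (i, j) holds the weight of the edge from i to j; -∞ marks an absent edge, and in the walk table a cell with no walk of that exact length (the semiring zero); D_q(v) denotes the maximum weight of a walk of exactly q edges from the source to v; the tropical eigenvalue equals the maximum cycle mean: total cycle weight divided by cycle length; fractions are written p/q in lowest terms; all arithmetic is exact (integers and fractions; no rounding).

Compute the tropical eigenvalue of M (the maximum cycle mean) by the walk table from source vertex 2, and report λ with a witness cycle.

q=0: [-∞, -∞, 0]
q=1: [-17, 8, -18]
q=2: [-1, -9, 7]
q=3: [-10, 15, -10]
Optimal cycle mean attained by: cycle 1->2->1, total (-1) + 8, length 2.
Answer: λ = 7/2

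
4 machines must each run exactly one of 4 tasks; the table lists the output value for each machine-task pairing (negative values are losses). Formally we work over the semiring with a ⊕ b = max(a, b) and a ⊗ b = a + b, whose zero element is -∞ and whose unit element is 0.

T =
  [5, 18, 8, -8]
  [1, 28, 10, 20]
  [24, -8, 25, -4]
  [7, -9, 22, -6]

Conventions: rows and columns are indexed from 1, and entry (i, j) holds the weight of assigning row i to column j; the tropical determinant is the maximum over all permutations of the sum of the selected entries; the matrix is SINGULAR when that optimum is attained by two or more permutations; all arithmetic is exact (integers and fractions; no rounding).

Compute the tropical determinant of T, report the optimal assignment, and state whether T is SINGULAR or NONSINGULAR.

σ = (1, 2, 3, 4): 5 + 28 + 25 + (-6) = 52
σ = (1, 2, 4, 3): 5 + 28 + (-4) + 22 = 51
σ = (1, 3, 2, 4): 5 + 10 + (-8) + (-6) = 1
σ = (1, 3, 4, 2): 5 + 10 + (-4) + (-9) = 2
σ = (1, 4, 2, 3): 5 + 20 + (-8) + 22 = 39
σ = (1, 4, 3, 2): 5 + 20 + 25 + (-9) = 41
σ = (2, 1, 3, 4): 18 + 1 + 25 + (-6) = 38
σ = (2, 1, 4, 3): 18 + 1 + (-4) + 22 = 37
σ = (2, 3, 1, 4): 18 + 10 + 24 + (-6) = 46
σ = (2, 3, 4, 1): 18 + 10 + (-4) + 7 = 31
σ = (2, 4, 1, 3): 18 + 20 + 24 + 22 = 84
σ = (2, 4, 3, 1): 18 + 20 + 25 + 7 = 70
σ = (3, 1, 2, 4): 8 + 1 + (-8) + (-6) = -5
σ = (3, 1, 4, 2): 8 + 1 + (-4) + (-9) = -4
σ = (3, 2, 1, 4): 8 + 28 + 24 + (-6) = 54
σ = (3, 2, 4, 1): 8 + 28 + (-4) + 7 = 39
σ = (3, 4, 1, 2): 8 + 20 + 24 + (-9) = 43
σ = (3, 4, 2, 1): 8 + 20 + (-8) + 7 = 27
σ = (4, 1, 2, 3): (-8) + 1 + (-8) + 22 = 7
σ = (4, 1, 3, 2): (-8) + 1 + 25 + (-9) = 9
σ = (4, 2, 1, 3): (-8) + 28 + 24 + 22 = 66
σ = (4, 2, 3, 1): (-8) + 28 + 25 + 7 = 52
σ = (4, 3, 1, 2): (-8) + 10 + 24 + (-9) = 17
σ = (4, 3, 2, 1): (-8) + 10 + (-8) + 7 = 1
Optimal value attained by: σ = (2, 4, 1, 3).
Answer: det⊕(T) = 84; verdict: NONSINGULAR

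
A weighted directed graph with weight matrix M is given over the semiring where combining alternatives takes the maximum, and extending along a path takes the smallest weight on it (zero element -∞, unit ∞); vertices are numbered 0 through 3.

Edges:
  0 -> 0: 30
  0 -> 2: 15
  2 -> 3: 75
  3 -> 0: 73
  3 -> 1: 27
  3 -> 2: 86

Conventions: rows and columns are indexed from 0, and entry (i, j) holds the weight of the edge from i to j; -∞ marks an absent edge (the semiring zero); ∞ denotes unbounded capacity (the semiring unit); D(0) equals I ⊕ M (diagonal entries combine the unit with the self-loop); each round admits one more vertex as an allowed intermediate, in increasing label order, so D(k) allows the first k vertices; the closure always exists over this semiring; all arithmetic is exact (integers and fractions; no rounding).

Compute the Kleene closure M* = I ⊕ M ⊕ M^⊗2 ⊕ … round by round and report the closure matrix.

D(0):
  [∞, -∞, 15, -∞]
  [-∞, ∞, -∞, -∞]
  [-∞, -∞, ∞, 75]
  [73, 27, 86, ∞]
D(1):
  [∞, -∞, 15, -∞]
  [-∞, ∞, -∞, -∞]
  [-∞, -∞, ∞, 75]
  [73, 27, 86, ∞]
D(2):
  [∞, -∞, 15, -∞]
  [-∞, ∞, -∞, -∞]
  [-∞, -∞, ∞, 75]
  [73, 27, 86, ∞]
D(3):
  [∞, -∞, 15, 15]
  [-∞, ∞, -∞, -∞]
  [-∞, -∞, ∞, 75]
  [73, 27, 86, ∞]
D(4):
  [∞, 15, 15, 15]
  [-∞, ∞, -∞, -∞]
  [73, 27, ∞, 75]
  [73, 27, 86, ∞]
Answer: M* = [[∞, 15, 15, 15], [-∞, ∞, -∞, -∞], [73, 27, ∞, 75], [73, 27, 86, ∞]]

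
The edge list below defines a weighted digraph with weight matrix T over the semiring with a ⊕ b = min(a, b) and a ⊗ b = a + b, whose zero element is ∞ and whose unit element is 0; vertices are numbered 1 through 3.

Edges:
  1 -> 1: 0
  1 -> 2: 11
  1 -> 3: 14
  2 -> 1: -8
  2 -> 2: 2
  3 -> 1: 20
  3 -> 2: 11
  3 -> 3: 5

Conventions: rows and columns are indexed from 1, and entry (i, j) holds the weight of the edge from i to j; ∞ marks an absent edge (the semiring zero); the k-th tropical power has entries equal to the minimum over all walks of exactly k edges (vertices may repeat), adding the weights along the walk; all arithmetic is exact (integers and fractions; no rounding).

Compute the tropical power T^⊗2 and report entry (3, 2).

T^⊗2:
  [0, 11, 14]
  [-8, 3, 6]
  [3, 13, 10]
Key observation: the optimum is the walk 3->2->2, with weight 11 + 2 = 13.
Optimal value attained by: walk 3->2->2.
Answer: (T^⊗2)[3][2] = 13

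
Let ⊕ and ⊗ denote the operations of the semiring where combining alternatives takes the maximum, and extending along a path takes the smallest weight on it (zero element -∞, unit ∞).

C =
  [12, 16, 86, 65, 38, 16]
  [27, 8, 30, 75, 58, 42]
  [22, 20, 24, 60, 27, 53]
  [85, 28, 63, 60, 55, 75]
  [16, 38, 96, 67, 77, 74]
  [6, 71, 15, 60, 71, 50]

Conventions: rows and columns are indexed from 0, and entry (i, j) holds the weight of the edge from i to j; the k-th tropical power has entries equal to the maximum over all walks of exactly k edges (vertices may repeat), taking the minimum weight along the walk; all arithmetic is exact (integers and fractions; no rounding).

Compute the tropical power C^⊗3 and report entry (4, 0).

C^⊗2:
  [65, 38, 63, 60, 55, 65]
  [75, 42, 63, 60, 58, 75]
  [60, 53, 60, 60, 55, 60]
  [60, 71, 85, 65, 71, 60]
  [67, 71, 77, 67, 77, 74]
  [60, 50, 71, 71, 71, 71]
C^⊗3:
  [60, 65, 65, 65, 65, 60]
  [60, 71, 75, 65, 71, 60]
  [60, 60, 60, 60, 60, 60]
  [65, 60, 71, 71, 71, 71]
  [67, 71, 77, 71, 77, 74]
  [71, 71, 71, 67, 71, 71]
Key observation: the optimum is the walk 4->4->3->0, with weight 77 min 67 min 85 = 67.
Optimal value attained by: walk 4->4->3->0.
Answer: (C^⊗3)[4][0] = 67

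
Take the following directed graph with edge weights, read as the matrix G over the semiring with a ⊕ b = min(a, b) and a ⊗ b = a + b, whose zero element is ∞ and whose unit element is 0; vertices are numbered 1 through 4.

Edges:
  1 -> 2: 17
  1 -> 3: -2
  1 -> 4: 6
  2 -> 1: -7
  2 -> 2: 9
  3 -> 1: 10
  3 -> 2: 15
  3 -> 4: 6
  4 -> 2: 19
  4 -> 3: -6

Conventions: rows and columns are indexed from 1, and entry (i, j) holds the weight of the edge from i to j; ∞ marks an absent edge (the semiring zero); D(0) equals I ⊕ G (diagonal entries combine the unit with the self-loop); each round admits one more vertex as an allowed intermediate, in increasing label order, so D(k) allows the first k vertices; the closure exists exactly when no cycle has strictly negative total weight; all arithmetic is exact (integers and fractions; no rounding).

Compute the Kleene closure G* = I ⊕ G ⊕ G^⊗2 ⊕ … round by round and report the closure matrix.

D(0):
  [0, 17, -2, 6]
  [-7, 0, ∞, ∞]
  [10, 15, 0, 6]
  [∞, 19, -6, 0]
D(1):
  [0, 17, -2, 6]
  [-7, 0, -9, -1]
  [10, 15, 0, 6]
  [∞, 19, -6, 0]
D(2):
  [0, 17, -2, 6]
  [-7, 0, -9, -1]
  [8, 15, 0, 6]
  [12, 19, -6, 0]
D(3):
  [0, 13, -2, 4]
  [-7, 0, -9, -3]
  [8, 15, 0, 6]
  [2, 9, -6, 0]
D(4):
  [0, 13, -2, 4]
  [-7, 0, -9, -3]
  [8, 15, 0, 6]
  [2, 9, -6, 0]
Answer: G* = [[0, 13, -2, 4], [-7, 0, -9, -3], [8, 15, 0, 6], [2, 9, -6, 0]]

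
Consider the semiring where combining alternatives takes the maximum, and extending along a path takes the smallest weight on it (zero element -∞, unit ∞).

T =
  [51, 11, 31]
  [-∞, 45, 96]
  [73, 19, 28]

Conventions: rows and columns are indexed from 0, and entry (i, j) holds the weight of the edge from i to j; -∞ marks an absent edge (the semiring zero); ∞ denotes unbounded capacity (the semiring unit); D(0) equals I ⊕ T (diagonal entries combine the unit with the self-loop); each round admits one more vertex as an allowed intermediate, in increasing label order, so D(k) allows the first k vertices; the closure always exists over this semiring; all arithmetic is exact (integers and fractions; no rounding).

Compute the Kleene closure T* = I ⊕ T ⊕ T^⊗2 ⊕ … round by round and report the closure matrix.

D(0):
  [∞, 11, 31]
  [-∞, ∞, 96]
  [73, 19, ∞]
D(1):
  [∞, 11, 31]
  [-∞, ∞, 96]
  [73, 19, ∞]
D(2):
  [∞, 11, 31]
  [-∞, ∞, 96]
  [73, 19, ∞]
D(3):
  [∞, 19, 31]
  [73, ∞, 96]
  [73, 19, ∞]
Answer: T* = [[∞, 19, 31], [73, ∞, 96], [73, 19, ∞]]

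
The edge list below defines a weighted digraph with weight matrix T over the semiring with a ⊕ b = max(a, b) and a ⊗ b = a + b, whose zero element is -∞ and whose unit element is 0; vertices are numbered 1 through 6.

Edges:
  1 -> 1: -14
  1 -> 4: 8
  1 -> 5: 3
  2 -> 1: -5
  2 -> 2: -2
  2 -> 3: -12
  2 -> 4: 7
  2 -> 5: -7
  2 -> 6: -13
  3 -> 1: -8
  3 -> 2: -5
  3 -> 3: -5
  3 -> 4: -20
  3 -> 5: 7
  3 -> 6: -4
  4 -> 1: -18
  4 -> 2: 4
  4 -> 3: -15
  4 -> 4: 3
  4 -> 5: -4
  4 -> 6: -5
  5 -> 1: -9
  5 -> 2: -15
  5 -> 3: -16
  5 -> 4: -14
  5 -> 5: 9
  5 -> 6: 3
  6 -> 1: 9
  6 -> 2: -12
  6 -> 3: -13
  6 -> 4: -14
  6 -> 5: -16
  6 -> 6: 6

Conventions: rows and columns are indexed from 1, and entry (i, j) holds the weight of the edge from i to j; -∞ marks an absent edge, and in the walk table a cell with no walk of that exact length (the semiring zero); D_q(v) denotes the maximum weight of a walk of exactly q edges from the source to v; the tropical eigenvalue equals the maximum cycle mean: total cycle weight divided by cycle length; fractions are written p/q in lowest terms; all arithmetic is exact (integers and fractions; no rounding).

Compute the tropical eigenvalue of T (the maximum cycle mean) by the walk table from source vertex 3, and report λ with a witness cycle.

q=0: [-∞, -∞, 0, -∞, -∞, -∞]
q=1: [-8, -5, -5, -20, 7, -4]
q=2: [5, -7, -9, 2, 16, 10]
q=3: [19, 6, 0, 13, 25, 19]
q=4: [28, 17, 9, 27, 34, 28]
q=5: [37, 31, 18, 36, 43, 37]
q=6: [46, 40, 27, 45, 52, 46]
Optimal cycle mean attained by: cycle 5->5, total 9, length 1.
Answer: λ = 9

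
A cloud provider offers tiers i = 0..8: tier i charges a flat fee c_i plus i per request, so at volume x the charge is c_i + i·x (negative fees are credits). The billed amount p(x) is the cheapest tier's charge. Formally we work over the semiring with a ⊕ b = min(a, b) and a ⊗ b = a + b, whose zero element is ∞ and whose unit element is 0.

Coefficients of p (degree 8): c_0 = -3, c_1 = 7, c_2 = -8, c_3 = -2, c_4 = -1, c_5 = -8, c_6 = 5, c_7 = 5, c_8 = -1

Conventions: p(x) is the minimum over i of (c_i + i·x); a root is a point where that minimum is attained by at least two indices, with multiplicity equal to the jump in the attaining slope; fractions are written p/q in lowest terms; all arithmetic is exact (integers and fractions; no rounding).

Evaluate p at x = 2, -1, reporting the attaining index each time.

p(2) = min(-3+0·2=-3, 7+1·2=9, -8+2·2=-4, -2+3·2=4, -1+4·2=7, -8+5·2=2, 5+6·2=17, 5+7·2=19, -1+8·2=15) = -4 (attained by i=2)
p(-1) = min(-3+0·(-1)=-3, 7+1·(-1)=6, -8+2·(-1)=-10, -2+3·(-1)=-5, -1+4·(-1)=-5, -8+5·(-1)=-13, 5+6·(-1)=-1, 5+7·(-1)=-2, -1+8·(-1)=-9) = -13 (attained by i=5)
Answer: p(2) = -4; p(-1) = -13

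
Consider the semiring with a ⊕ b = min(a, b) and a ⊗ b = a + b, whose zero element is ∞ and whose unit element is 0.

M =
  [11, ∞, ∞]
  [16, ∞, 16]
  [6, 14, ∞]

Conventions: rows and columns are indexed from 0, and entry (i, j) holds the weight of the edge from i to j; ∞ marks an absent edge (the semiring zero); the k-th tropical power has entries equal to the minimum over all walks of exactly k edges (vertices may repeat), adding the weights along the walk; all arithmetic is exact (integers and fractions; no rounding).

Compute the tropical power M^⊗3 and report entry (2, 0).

M^⊗2:
  [22, ∞, ∞]
  [22, 30, ∞]
  [17, ∞, 30]
M^⊗3:
  [33, ∞, ∞]
  [33, ∞, 46]
  [28, 44, ∞]
Key observation: the optimum is the walk 2->0->0->0, with weight 6 + 11 + 11 = 28.
Optimal value attained by: walk 2->0->0->0.
Answer: (M^⊗3)[2][0] = 28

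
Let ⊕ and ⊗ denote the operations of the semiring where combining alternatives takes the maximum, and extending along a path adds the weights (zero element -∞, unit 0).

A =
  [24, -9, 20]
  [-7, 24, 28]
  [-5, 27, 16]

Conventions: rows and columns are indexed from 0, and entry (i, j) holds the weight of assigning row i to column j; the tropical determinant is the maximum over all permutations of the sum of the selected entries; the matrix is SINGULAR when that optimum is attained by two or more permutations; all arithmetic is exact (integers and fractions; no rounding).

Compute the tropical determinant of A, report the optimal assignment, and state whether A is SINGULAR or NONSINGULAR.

σ = (0, 1, 2): 24 + 24 + 16 = 64
σ = (0, 2, 1): 24 + 28 + 27 = 79
σ = (1, 0, 2): (-9) + (-7) + 16 = 0
σ = (1, 2, 0): (-9) + 28 + (-5) = 14
σ = (2, 0, 1): 20 + (-7) + 27 = 40
σ = (2, 1, 0): 20 + 24 + (-5) = 39
Optimal value attained by: σ = (0, 2, 1).
Answer: det⊕(A) = 79; verdict: NONSINGULAR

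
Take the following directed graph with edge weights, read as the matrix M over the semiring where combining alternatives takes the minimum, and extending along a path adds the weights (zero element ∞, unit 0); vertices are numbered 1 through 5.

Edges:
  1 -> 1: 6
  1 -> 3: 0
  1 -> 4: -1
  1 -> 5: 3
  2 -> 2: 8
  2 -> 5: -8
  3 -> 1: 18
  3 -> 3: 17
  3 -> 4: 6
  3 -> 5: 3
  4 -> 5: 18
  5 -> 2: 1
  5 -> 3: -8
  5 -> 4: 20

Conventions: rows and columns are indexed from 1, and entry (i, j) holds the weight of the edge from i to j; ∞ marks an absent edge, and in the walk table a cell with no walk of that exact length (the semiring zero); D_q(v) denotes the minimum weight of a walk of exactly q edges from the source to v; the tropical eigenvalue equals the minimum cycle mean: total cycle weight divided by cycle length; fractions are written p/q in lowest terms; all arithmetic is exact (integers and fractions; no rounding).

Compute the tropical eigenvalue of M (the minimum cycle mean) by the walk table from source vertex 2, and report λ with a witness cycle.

q=0: [∞, 0, ∞, ∞, ∞]
q=1: [∞, 8, ∞, ∞, -8]
q=2: [∞, -7, -16, 12, 0]
q=3: [2, 1, -8, -10, -15]
q=4: [8, -14, -23, -2, -7]
q=5: [-5, -6, -15, -17, -22]
Optimal cycle mean attained by: cycle 2->5->2, total (-8) + 1, length 2.
Answer: λ = -7/2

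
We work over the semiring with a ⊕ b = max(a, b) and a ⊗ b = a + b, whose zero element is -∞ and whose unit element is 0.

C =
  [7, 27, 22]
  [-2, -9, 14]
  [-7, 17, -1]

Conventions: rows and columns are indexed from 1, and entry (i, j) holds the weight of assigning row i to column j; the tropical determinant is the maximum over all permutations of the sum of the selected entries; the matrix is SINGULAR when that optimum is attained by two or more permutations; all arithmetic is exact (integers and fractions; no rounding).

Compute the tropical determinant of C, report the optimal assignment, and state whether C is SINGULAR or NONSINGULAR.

σ = (1, 2, 3): 7 + (-9) + (-1) = -3
σ = (1, 3, 2): 7 + 14 + 17 = 38
σ = (2, 1, 3): 27 + (-2) + (-1) = 24
σ = (2, 3, 1): 27 + 14 + (-7) = 34
σ = (3, 1, 2): 22 + (-2) + 17 = 37
σ = (3, 2, 1): 22 + (-9) + (-7) = 6
Optimal value attained by: σ = (1, 3, 2).
Answer: det⊕(C) = 38; verdict: NONSINGULAR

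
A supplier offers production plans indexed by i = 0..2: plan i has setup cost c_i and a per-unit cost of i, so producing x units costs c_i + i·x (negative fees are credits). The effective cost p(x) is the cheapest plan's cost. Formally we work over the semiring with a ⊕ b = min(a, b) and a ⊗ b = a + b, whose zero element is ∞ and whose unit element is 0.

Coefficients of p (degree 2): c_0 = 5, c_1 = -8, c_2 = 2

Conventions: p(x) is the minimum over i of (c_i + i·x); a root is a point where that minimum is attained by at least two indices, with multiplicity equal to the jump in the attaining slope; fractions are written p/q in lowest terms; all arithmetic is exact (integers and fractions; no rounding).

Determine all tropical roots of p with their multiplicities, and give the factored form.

hull edge (i=0, c=5) to (i=1, c=-8): slope -13, span 1
hull edge (i=1, c=-8) to (i=2, c=2): slope 10, span 1
Factored form: p(x) = 2 ⊗ (x ⊕ (-10)) ⊗ (x ⊕ 13)
Answer: roots = -10 (mult 1), 13 (mult 1)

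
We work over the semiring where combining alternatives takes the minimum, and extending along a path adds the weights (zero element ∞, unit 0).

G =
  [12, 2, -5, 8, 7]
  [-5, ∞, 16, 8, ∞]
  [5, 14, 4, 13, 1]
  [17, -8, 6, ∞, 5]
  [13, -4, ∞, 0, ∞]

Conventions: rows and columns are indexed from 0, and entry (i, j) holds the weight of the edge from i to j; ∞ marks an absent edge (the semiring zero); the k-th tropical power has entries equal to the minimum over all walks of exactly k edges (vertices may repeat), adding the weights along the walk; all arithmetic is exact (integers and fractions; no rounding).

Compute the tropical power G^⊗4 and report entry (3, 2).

G^⊗2:
  [-3, 0, -1, 7, -4]
  [7, -3, -10, 3, 2]
  [9, -3, 0, 1, 5]
  [-13, 1, 8, 0, 7]
  [-9, -8, 6, 4, 5]
G^⊗3:
  [-5, -8, -8, -4, 0]
  [-8, -5, -6, 2, -9]
  [-8, -7, 4, 5, 1]
  [-4, -11, -18, -5, -6]
  [-13, -7, -14, -1, -2]
G^⊗4:
  [-13, -12, -10, 0, -7]
  [-10, -13, -13, -9, -5]
  [-12, -6, -13, 0, -1]
  [-16, -13, -14, -6, -17]
  [-12, -11, -18, -5, -13]
Key observation: the optimum is the walk 3->1->0->2->2, with weight (-8) + (-5) + (-5) + 4 = -14.
Optimal value attained by: walk 3->1->0->2->2.
Answer: (G^⊗4)[3][2] = -14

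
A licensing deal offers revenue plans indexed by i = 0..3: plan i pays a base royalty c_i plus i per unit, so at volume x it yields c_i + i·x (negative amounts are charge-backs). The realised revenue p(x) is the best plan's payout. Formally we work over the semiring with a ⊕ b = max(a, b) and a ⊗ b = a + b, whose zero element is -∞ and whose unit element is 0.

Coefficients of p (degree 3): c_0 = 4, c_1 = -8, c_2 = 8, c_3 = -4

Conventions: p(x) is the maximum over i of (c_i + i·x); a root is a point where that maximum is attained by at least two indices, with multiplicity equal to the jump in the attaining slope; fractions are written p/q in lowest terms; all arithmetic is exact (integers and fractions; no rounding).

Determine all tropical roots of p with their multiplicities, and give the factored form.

hull edge (i=0, c=4) to (i=2, c=8): slope 2, span 2
hull edge (i=2, c=8) to (i=3, c=-4): slope -12, span 1
Factored form: p(x) = -4 ⊗ (x ⊕ (-2)) ⊗ (x ⊕ (-2)) ⊗ (x ⊕ 12)
Answer: roots = -2 (mult 2), 12 (mult 1)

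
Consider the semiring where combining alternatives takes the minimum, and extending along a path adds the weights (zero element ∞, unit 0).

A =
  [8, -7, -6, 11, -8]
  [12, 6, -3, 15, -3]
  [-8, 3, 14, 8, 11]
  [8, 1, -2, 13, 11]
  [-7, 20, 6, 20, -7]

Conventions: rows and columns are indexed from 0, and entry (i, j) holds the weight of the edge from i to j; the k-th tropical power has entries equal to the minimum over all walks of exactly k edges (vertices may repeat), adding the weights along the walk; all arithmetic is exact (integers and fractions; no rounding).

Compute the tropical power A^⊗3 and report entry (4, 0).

A^⊗2:
  [-15, -3, -10, 2, -15]
  [-11, 0, 3, 5, -10]
  [0, -15, -14, 3, -16]
  [-10, 1, -2, 6, -2]
  [-14, -14, -13, 4, -15]
A^⊗3:
  [-22, -22, -21, -4, -23]
  [-17, -18, -17, 0, -19]
  [-23, -11, -18, -6, -23]
  [-10, -17, -16, 1, -18]
  [-22, -21, -20, -5, -22]
Key observation: the optimum is the walk 4->0->4->0, with weight (-7) + (-8) + (-7) = -22.
Optimal value attained by: walk 4->0->4->0.
Answer: (A^⊗3)[4][0] = -22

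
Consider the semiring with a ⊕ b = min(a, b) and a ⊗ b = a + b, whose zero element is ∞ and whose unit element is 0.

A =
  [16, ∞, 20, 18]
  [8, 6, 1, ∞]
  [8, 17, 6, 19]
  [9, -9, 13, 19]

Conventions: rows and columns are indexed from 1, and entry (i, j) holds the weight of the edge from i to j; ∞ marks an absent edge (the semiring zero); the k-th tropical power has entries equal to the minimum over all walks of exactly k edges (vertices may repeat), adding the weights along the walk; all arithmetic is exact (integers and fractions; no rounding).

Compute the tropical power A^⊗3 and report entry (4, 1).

A^⊗2:
  [27, 9, 26, 34]
  [9, 12, 7, 20]
  [14, 10, 12, 25]
  [-1, -3, -8, 27]
A^⊗3:
  [17, 15, 10, 45]
  [15, 11, 13, 26]
  [18, 16, 11, 31]
  [0, 3, -2, 11]
Key observation: the optimum is the walk 4->2->3->1, with weight (-9) + 1 + 8 = 0.
Optimal value attained by: walk 4->2->3->1.
Answer: (A^⊗3)[4][1] = 0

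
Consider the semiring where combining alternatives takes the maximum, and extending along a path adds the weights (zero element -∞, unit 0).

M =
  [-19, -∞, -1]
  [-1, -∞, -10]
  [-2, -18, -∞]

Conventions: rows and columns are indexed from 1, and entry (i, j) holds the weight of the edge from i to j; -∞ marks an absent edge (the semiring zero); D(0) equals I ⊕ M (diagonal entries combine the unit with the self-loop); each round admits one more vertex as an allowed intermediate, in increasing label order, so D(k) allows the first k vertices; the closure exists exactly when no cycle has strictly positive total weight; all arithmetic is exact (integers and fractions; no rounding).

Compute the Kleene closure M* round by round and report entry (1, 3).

D(0):
  [0, -∞, -1]
  [-1, 0, -10]
  [-2, -18, 0]
D(1):
  [0, -∞, -1]
  [-1, 0, -2]
  [-2, -18, 0]
D(2):
  [0, -∞, -1]
  [-1, 0, -2]
  [-2, -18, 0]
D(3):
  [0, -19, -1]
  [-1, 0, -2]
  [-2, -18, 0]
Answer: M*[1][3] = -1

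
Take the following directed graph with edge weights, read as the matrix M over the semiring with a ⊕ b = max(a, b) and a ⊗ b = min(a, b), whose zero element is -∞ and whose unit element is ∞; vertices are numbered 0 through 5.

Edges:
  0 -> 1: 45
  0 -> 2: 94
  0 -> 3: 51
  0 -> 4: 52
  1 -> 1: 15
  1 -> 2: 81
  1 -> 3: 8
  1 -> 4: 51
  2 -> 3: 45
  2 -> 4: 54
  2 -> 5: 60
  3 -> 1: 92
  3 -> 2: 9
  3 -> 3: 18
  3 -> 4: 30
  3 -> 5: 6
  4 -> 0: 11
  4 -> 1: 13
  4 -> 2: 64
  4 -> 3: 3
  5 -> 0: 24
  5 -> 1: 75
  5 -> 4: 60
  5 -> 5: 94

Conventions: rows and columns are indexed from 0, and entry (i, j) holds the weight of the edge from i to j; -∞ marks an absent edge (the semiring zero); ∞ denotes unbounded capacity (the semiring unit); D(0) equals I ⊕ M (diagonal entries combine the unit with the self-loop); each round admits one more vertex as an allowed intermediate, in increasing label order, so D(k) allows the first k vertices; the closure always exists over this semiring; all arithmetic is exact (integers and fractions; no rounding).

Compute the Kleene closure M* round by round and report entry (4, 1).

D(0):
  [∞, 45, 94, 51, 52, -∞]
  [-∞, ∞, 81, 8, 51, -∞]
  [-∞, -∞, ∞, 45, 54, 60]
  [-∞, 92, 9, ∞, 30, 6]
  [11, 13, 64, 3, ∞, -∞]
  [24, 75, -∞, -∞, 60, ∞]
D(1):
  [∞, 45, 94, 51, 52, -∞]
  [-∞, ∞, 81, 8, 51, -∞]
  [-∞, -∞, ∞, 45, 54, 60]
  [-∞, 92, 9, ∞, 30, 6]
  [11, 13, 64, 11, ∞, -∞]
  [24, 75, 24, 24, 60, ∞]
D(2):
  [∞, 45, 94, 51, 52, -∞]
  [-∞, ∞, 81, 8, 51, -∞]
  [-∞, -∞, ∞, 45, 54, 60]
  [-∞, 92, 81, ∞, 51, 6]
  [11, 13, 64, 11, ∞, -∞]
  [24, 75, 75, 24, 60, ∞]
D(3):
  [∞, 45, 94, 51, 54, 60]
  [-∞, ∞, 81, 45, 54, 60]
  [-∞, -∞, ∞, 45, 54, 60]
  [-∞, 92, 81, ∞, 54, 60]
  [11, 13, 64, 45, ∞, 60]
  [24, 75, 75, 45, 60, ∞]
D(4):
  [∞, 51, 94, 51, 54, 60]
  [-∞, ∞, 81, 45, 54, 60]
  [-∞, 45, ∞, 45, 54, 60]
  [-∞, 92, 81, ∞, 54, 60]
  [11, 45, 64, 45, ∞, 60]
  [24, 75, 75, 45, 60, ∞]
D(5):
  [∞, 51, 94, 51, 54, 60]
  [11, ∞, 81, 45, 54, 60]
  [11, 45, ∞, 45, 54, 60]
  [11, 92, 81, ∞, 54, 60]
  [11, 45, 64, 45, ∞, 60]
  [24, 75, 75, 45, 60, ∞]
D(6):
  [∞, 60, 94, 51, 60, 60]
  [24, ∞, 81, 45, 60, 60]
  [24, 60, ∞, 45, 60, 60]
  [24, 92, 81, ∞, 60, 60]
  [24, 60, 64, 45, ∞, 60]
  [24, 75, 75, 45, 60, ∞]
Answer: M*[4][1] = 60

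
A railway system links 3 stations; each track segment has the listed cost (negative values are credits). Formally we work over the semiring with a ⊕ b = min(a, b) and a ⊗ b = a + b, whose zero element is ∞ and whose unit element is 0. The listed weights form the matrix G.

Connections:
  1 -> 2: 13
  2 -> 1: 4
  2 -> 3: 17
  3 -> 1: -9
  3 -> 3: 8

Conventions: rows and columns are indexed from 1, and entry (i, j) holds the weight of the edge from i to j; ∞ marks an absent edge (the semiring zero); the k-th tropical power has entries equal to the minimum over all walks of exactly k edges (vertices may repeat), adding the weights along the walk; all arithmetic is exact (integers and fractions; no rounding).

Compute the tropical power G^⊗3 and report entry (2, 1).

G^⊗2:
  [17, ∞, 30]
  [8, 17, 25]
  [-1, 4, 16]
G^⊗3:
  [21, 30, 38]
  [16, 21, 33]
  [7, 12, 21]
Key observation: the optimum is the walk 2->3->3->1, with weight 17 + 8 + (-9) = 16.
Optimal value attained by: walk 2->3->3->1.
Answer: (G^⊗3)[2][1] = 16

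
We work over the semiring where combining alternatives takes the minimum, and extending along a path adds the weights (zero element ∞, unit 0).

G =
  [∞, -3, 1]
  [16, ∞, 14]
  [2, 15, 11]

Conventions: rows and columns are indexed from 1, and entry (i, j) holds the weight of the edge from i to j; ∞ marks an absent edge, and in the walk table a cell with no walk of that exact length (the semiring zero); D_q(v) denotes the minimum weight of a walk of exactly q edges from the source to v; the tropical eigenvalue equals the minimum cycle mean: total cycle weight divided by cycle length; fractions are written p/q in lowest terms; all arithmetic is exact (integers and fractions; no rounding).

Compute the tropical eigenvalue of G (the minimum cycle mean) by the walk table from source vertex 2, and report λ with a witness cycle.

q=0: [∞, 0, ∞]
q=1: [16, ∞, 14]
q=2: [16, 13, 17]
q=3: [19, 13, 17]
Optimal cycle mean attained by: cycle 1->3->1, total 1 + 2, length 2.
Answer: λ = 3/2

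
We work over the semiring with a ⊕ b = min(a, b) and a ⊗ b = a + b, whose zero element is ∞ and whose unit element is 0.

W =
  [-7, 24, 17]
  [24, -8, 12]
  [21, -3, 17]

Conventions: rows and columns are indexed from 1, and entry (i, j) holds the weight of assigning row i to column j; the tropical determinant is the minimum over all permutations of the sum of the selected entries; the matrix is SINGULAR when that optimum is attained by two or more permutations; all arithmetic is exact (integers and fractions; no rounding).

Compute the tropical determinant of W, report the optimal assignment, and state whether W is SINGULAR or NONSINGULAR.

σ = (1, 2, 3): (-7) + (-8) + 17 = 2
σ = (1, 3, 2): (-7) + 12 + (-3) = 2
σ = (2, 1, 3): 24 + 24 + 17 = 65
σ = (2, 3, 1): 24 + 12 + 21 = 57
σ = (3, 1, 2): 17 + 24 + (-3) = 38
σ = (3, 2, 1): 17 + (-8) + 21 = 30
Optimal value attained by: σ = (1, 2, 3).
Answer: det⊕(W) = 2; verdict: SINGULAR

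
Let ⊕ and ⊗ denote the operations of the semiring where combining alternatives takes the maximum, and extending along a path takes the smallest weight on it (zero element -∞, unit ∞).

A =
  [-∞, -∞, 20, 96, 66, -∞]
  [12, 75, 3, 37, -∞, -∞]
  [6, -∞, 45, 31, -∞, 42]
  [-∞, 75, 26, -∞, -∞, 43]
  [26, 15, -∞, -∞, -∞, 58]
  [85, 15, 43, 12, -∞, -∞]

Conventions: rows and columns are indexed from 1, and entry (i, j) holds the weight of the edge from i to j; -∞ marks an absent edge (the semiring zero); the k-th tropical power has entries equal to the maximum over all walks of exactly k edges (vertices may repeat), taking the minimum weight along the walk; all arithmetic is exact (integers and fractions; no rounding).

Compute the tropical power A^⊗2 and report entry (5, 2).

A^⊗2:
  [26, 75, 26, 20, -∞, 58]
  [12, 75, 26, 37, 12, 37]
  [42, 31, 45, 31, 6, 42]
  [43, 75, 43, 37, -∞, 26]
  [58, 15, 43, 26, 26, -∞]
  [12, 15, 43, 85, 66, 42]
Key observation: the optimum is the walk 5->2->2, with weight 15 min 75 = 15.
Optimal value attained by: walk 5->2->2.
Answer: (A^⊗2)[5][2] = 15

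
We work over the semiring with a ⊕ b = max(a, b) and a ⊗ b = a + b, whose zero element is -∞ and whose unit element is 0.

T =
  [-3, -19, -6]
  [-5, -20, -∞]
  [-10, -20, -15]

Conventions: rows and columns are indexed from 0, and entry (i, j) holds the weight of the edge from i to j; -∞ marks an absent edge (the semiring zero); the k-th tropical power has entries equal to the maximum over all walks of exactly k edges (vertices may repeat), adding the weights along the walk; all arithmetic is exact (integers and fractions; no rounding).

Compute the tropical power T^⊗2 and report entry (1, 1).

T^⊗2:
  [-6, -22, -9]
  [-8, -24, -11]
  [-13, -29, -16]
Key observation: the optimum is the walk 1->0->1, with weight (-5) + (-19) = -24.
Optimal value attained by: walk 1->0->1.
Answer: (T^⊗2)[1][1] = -24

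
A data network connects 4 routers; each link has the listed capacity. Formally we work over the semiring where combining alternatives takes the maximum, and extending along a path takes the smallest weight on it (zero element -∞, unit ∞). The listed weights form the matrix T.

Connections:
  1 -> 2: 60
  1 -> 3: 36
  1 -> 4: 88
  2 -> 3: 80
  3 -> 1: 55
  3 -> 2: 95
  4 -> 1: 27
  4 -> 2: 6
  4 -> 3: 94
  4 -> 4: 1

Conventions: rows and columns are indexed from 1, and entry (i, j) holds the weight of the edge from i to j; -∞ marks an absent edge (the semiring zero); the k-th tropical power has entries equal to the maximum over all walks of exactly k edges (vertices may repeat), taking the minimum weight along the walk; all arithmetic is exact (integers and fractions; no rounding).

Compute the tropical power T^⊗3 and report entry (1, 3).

T^⊗2:
  [36, 36, 88, 1]
  [55, 80, -∞, -∞]
  [-∞, 55, 80, 55]
  [55, 94, 27, 27]
T^⊗3:
  [55, 88, 36, 36]
  [-∞, 55, 80, 55]
  [55, 80, 55, 1]
  [27, 55, 80, 55]
Key observation: the optimum is the walk 1->3->2->3, with weight 36 min 95 min 80 = 36.
Optimal value attained by: walk 1->3->2->3.
Answer: (T^⊗3)[1][3] = 36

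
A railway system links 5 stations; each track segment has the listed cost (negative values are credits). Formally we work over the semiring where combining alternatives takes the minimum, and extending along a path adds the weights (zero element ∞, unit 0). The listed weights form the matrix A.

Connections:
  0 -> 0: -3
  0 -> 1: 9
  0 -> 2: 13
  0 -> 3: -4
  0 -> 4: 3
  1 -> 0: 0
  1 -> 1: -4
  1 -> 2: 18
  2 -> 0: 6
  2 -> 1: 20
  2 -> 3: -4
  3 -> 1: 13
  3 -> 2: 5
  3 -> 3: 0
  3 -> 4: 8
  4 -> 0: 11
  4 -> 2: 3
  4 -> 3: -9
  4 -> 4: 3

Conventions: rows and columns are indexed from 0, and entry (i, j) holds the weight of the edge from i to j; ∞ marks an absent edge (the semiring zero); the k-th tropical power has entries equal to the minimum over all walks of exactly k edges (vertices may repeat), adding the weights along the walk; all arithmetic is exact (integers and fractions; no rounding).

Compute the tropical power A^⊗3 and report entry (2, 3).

A^⊗2:
  [-6, 5, 1, -7, 0]
  [-4, -8, 13, -4, 3]
  [3, 9, 1, -4, 4]
  [11, 9, 5, -1, 8]
  [8, 4, -4, -9, -1]
A^⊗3:
  [-9, 1, -2, -10, -3]
  [-8, -12, 1, -8, -1]
  [0, 5, 1, -5, 4]
  [8, 5, 4, -1, 7]
  [2, 0, -4, -10, -1]
Key observation: the optimum is the walk 2->3->4->3, with weight (-4) + 8 + (-9) = -5.
Optimal value attained by: walk 2->3->4->3.
Answer: (A^⊗3)[2][3] = -5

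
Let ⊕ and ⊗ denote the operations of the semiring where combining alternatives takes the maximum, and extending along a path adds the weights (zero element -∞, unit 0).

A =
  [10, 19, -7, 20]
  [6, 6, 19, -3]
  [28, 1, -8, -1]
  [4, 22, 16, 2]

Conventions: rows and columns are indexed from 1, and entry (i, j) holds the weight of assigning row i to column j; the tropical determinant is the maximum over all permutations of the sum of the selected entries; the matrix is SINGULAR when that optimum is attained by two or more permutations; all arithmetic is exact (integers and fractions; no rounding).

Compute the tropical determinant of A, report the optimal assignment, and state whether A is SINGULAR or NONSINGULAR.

σ = (1, 2, 3, 4): 10 + 6 + (-8) + 2 = 10
σ = (1, 2, 4, 3): 10 + 6 + (-1) + 16 = 31
σ = (1, 3, 2, 4): 10 + 19 + 1 + 2 = 32
σ = (1, 3, 4, 2): 10 + 19 + (-1) + 22 = 50
σ = (1, 4, 2, 3): 10 + (-3) + 1 + 16 = 24
σ = (1, 4, 3, 2): 10 + (-3) + (-8) + 22 = 21
σ = (2, 1, 3, 4): 19 + 6 + (-8) + 2 = 19
σ = (2, 1, 4, 3): 19 + 6 + (-1) + 16 = 40
σ = (2, 3, 1, 4): 19 + 19 + 28 + 2 = 68
σ = (2, 3, 4, 1): 19 + 19 + (-1) + 4 = 41
σ = (2, 4, 1, 3): 19 + (-3) + 28 + 16 = 60
σ = (2, 4, 3, 1): 19 + (-3) + (-8) + 4 = 12
σ = (3, 1, 2, 4): (-7) + 6 + 1 + 2 = 2
σ = (3, 1, 4, 2): (-7) + 6 + (-1) + 22 = 20
σ = (3, 2, 1, 4): (-7) + 6 + 28 + 2 = 29
σ = (3, 2, 4, 1): (-7) + 6 + (-1) + 4 = 2
σ = (3, 4, 1, 2): (-7) + (-3) + 28 + 22 = 40
σ = (3, 4, 2, 1): (-7) + (-3) + 1 + 4 = -5
σ = (4, 1, 2, 3): 20 + 6 + 1 + 16 = 43
σ = (4, 1, 3, 2): 20 + 6 + (-8) + 22 = 40
σ = (4, 2, 1, 3): 20 + 6 + 28 + 16 = 70
σ = (4, 2, 3, 1): 20 + 6 + (-8) + 4 = 22
σ = (4, 3, 1, 2): 20 + 19 + 28 + 22 = 89
σ = (4, 3, 2, 1): 20 + 19 + 1 + 4 = 44
Optimal value attained by: σ = (4, 3, 1, 2).
Answer: det⊕(A) = 89; verdict: NONSINGULAR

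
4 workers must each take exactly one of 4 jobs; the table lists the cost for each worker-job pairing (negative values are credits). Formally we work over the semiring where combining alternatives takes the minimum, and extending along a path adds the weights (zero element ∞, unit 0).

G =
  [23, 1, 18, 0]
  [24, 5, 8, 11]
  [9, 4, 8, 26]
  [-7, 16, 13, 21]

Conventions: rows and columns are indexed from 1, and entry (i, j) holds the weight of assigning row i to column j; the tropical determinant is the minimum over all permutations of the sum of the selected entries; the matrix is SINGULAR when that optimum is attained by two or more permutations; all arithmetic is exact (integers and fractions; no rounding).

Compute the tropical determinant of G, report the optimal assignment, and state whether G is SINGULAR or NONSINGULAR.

σ = (1, 2, 3, 4): 23 + 5 + 8 + 21 = 57
σ = (1, 2, 4, 3): 23 + 5 + 26 + 13 = 67
σ = (1, 3, 2, 4): 23 + 8 + 4 + 21 = 56
σ = (1, 3, 4, 2): 23 + 8 + 26 + 16 = 73
σ = (1, 4, 2, 3): 23 + 11 + 4 + 13 = 51
σ = (1, 4, 3, 2): 23 + 11 + 8 + 16 = 58
σ = (2, 1, 3, 4): 1 + 24 + 8 + 21 = 54
σ = (2, 1, 4, 3): 1 + 24 + 26 + 13 = 64
σ = (2, 3, 1, 4): 1 + 8 + 9 + 21 = 39
σ = (2, 3, 4, 1): 1 + 8 + 26 + (-7) = 28
σ = (2, 4, 1, 3): 1 + 11 + 9 + 13 = 34
σ = (2, 4, 3, 1): 1 + 11 + 8 + (-7) = 13
σ = (3, 1, 2, 4): 18 + 24 + 4 + 21 = 67
σ = (3, 1, 4, 2): 18 + 24 + 26 + 16 = 84
σ = (3, 2, 1, 4): 18 + 5 + 9 + 21 = 53
σ = (3, 2, 4, 1): 18 + 5 + 26 + (-7) = 42
σ = (3, 4, 1, 2): 18 + 11 + 9 + 16 = 54
σ = (3, 4, 2, 1): 18 + 11 + 4 + (-7) = 26
σ = (4, 1, 2, 3): 0 + 24 + 4 + 13 = 41
σ = (4, 1, 3, 2): 0 + 24 + 8 + 16 = 48
σ = (4, 2, 1, 3): 0 + 5 + 9 + 13 = 27
σ = (4, 2, 3, 1): 0 + 5 + 8 + (-7) = 6
σ = (4, 3, 1, 2): 0 + 8 + 9 + 16 = 33
σ = (4, 3, 2, 1): 0 + 8 + 4 + (-7) = 5
Optimal value attained by: σ = (4, 3, 2, 1).
Answer: det⊕(G) = 5; verdict: NONSINGULAR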